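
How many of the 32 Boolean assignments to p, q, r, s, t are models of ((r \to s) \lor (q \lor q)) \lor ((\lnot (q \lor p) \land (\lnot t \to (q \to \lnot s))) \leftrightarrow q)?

30

Initial set: {(((r \to s) \lor (q \lor q)) \lor ((\lnot (q \lor p) \land (\lnot t \to (q \to \lnot s))) \leftrightarrow q))}.
(((r \to s) \lor (q \lor q)) \lor ((\lnot (q \lor p) \land (\lnot t \to (q \to \lnot s))) \leftrightarrow q)): β-rule — branch into ((r \to s) \lor (q \lor q))  //  ((\lnot (q \lor p) \land (\lnot t \to (q \to \lnot s))) \leftrightarrow q).
  branch 1 (add ((r \to s) \lor (q \lor q))):
    ((r \to s) \lor (q \lor q)): β-rule — branch into (r \to s)  //  (q \lor q).
      branch 1.1 (add (r \to s)):
        (r \to s): β-rule — branch into \lnot r  //  s.
          branch 1.1.1 (add \lnot r):
            ○ open, literals {r=F}.
          branch 1.1.2 (add s):
            ○ open, literals {s=T}.
      branch 1.2 (add (q \lor q)):
        (q \lor q): β-rule — branch into q  //  q.
          branch 1.2.1 (add q):
            ○ open, literals {q=T}.
          branch 1.2.2 (add q):
            ○ open, literals {q=T}.
  branch 2 (add ((\lnot (q \lor p) \land (\lnot t \to (q \to \lnot s))) \leftrightarrow q)):
    ((\lnot (q \lor p) \land (\lnot t \to (q \to \lnot s))) \leftrightarrow q): β-rule — branch into (\lnot (q \lor p) \land (\lnot t \to (q \to \lnot s))), q  //  \lnot (\lnot (q \lor p) \land (\lnot t \to (q \to \lnot s))), \lnot q.
      branch 2.1 (add (\lnot (q \lor p) \land (\lnot t \to (q \to \lnot s))), q):
        (\lnot (q \lor p) \land (\lnot t \to (q \to \lnot s))): α-rule — add \lnot (q \lor p), (\lnot t \to (q \to \lnot s)).
        \lnot (q \lor p): α-rule — add \lnot q, \lnot p.
        × closes — contains both q and \lnot q.
      branch 2.2 (add \lnot (\lnot (q \lor p) \land (\lnot t \to (q \to \lnot s))), \lnot q):
        \lnot (\lnot (q \lor p) \land (\lnot t \to (q \to \lnot s))): β-rule — branch into \lnot \lnot (q \lor p)  //  \lnot (\lnot t \to (q \to \lnot s)).
          branch 2.2.1 (add \lnot \lnot (q \lor p)):
            \lnot \lnot (q \lor p): β-rule — branch into q  //  p.
              branch 2.2.1.1 (add q):
                × closes — contains both q and \lnot q.
              branch 2.2.1.2 (add p):
                ○ open, literals {p=T, q=F}.
          branch 2.2.2 (add \lnot (\lnot t \to (q \to \lnot s))):
            \lnot (\lnot t \to (q \to \lnot s)): α-rule — add \lnot t, \lnot (q \to \lnot s).
            \lnot (q \to \lnot s): α-rule — add q, \lnot \lnot s.
            × closes — contains both q and \lnot q.
3 branches closed, 5 open.
Each open branch fixes some atoms; the unmentioned ones are free. Counting distinct full assignments: branch {r=F} (p, q, s, t) contributes 16 new; branch {s=T} (p, q, r, t) contributes 8 new; branch {q=T} (p, r, s, t) contributes 4 new; branch {q=T} (p, r, s, t) contributes 0 new; branch {p=T, q=F} (r, s, t) contributes 2 new. Total: 30.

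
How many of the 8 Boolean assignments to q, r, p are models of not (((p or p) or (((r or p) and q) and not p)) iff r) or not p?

Initial set: {(not (((p or p) or (((r or p) and q) and not p)) iff r) or not p)}.
(not (((p or p) or (((r or p) and q) and not p)) iff r) or not p): β-rule — branch into not (((p or p) or (((r or p) and q) and not p)) iff r)  //  not p.
  branch 1 (add not (((p or p) or (((r or p) and q) and not p)) iff r)):
    not (((p or p) or (((r or p) and q) and not p)) iff r): β-rule — branch into ((p or p) or (((r or p) and q) and not p)), not r  //  not ((p or p) or (((r or p) and q) and not p)), r.
      branch 1.1 (add ((p or p) or (((r or p) and q) and not p)), not r):
        ((p or p) or (((r or p) and q) and not p)): β-rule — branch into (p or p)  //  (((r or p) and q) and not p).
          branch 1.1.1 (add (p or p)):
            (p or p): β-rule — branch into p  //  p.
              branch 1.1.1.1 (add p):
                ○ open, literals {p=T, r=F}.
              branch 1.1.1.2 (add p):
                ○ open, literals {p=T, r=F}.
          branch 1.1.2 (add (((r or p) and q) and not p)):
            (((r or p) and q) and not p): α-rule — add ((r or p) and q), not p.
            ((r or p) and q): α-rule — add (r or p), q.
            (r or p): β-rule — branch into r  //  p.
              branch 1.1.2.1 (add r):
                × closes — contains both r and not r.
              branch 1.1.2.2 (add p):
                × closes — contains both p and not p.
      branch 1.2 (add not ((p or p) or (((r or p) and q) and not p)), r):
        not ((p or p) or (((r or p) and q) and not p)): α-rule — add not (p or p), not (((r or p) and q) and not p).
        not (p or p): α-rule — add not p, not p.
        not (((r or p) and q) and not p): β-rule — branch into not ((r or p) and q)  //  not not p.
          branch 1.2.1 (add not ((r or p) and q)):
            not ((r or p) and q): β-rule — branch into not (r or p)  //  not q.
              branch 1.2.1.1 (add not (r or p)):
                not (r or p): α-rule — add not r, not p.
                × closes — contains both r and not r.
              branch 1.2.1.2 (add not q):
                ○ open, literals {p=F, q=F, r=T}.
          branch 1.2.2 (add not not p):
            × closes — contains both p and not p.
  branch 2 (add not p):
    ○ open, literals {p=F}.
4 branches closed, 4 open.
Each open branch fixes some atoms; the unmentioned ones are free. Counting distinct full assignments: branch {p=T, r=F} (q) contributes 2 new; branch {p=T, r=F} (q) contributes 0 new; branch {p=F, q=F, r=T} (none free) contributes 1 new; branch {p=F} (q, r) contributes 3 new. Total: 6.

6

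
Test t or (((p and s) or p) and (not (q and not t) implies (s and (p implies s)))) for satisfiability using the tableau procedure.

Satisfiable

Initial set: {(t or (((p and s) or p) and (not (q and not t) implies (s and (p implies s)))))}.
(t or (((p and s) or p) and (not (q and not t) implies (s and (p implies s))))): β-rule — branch into t  //  (((p and s) or p) and (not (q and not t) implies (s and (p implies s)))).
  branch 1 (add t):
    ○ open, literals {t=true}.
  branch 2 (add (((p and s) or p) and (not (q and not t) implies (s and (p implies s))))):
    (((p and s) or p) and (not (q and not t) implies (s and (p implies s)))): α-rule — add ((p and s) or p), (not (q and not t) implies (s and (p implies s))).
    ((p and s) or p): β-rule — branch into (p and s)  //  p.
      branch 2.1 (add (p and s)):
        (p and s): α-rule — add p, s.
        (not (q and not t) implies (s and (p implies s))): β-rule — branch into not not (q and not t)  //  (s and (p implies s)).
          branch 2.1.1 (add not not (q and not t)):
            not not (q and not t): α-rule — add q, not t.
            ○ open, literals {p=true, q=true, s=true, t=false}.
          branch 2.1.2 (add (s and (p implies s))):
            (s and (p implies s)): α-rule — add s, (p implies s).
            (p implies s): β-rule — branch into not p  //  s.
              branch 2.1.2.1 (add not p):
                × closes — contains both p and not p.
              branch 2.1.2.2 (add s):
                ○ open, literals {p=true, s=true}.
      branch 2.2 (add p):
        (not (q and not t) implies (s and (p implies s))): β-rule — branch into not not (q and not t)  //  (s and (p implies s)).
          branch 2.2.1 (add not not (q and not t)):
            not not (q and not t): α-rule — add q, not t.
            ○ open, literals {p=true, q=true, t=false}.
          branch 2.2.2 (add (s and (p implies s))):
            (s and (p implies s)): α-rule — add s, (p implies s).
            (p implies s): β-rule — branch into not p  //  s.
              branch 2.2.2.1 (add not p):
                × closes — contains both p and not p.
              branch 2.2.2.2 (add s):
                ○ open, literals {p=true, s=true}.
2 branches closed, 5 open.
An open branch gives a satisfying assignment: t=true.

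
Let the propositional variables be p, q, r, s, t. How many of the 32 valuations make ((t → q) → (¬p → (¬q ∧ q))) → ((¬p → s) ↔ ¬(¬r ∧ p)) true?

Initial set: {T (((t → q) → (¬p → (¬q ∧ q))) → ((¬p → s) ↔ ¬(¬r ∧ p)))}.
T (((t → q) → (¬p → (¬q ∧ q))) → ((¬p → s) ↔ ¬(¬r ∧ p))): β-rule — branch into F ((t → q) → (¬p → (¬q ∧ q)))  //  T ((¬p → s) ↔ ¬(¬r ∧ p)).
  branch 1 (add F ((t → q) → (¬p → (¬q ∧ q)))):
    F ((t → q) → (¬p → (¬q ∧ q))): α-rule — add T (t → q), F (¬p → (¬q ∧ q)).
    F (¬p → (¬q ∧ q)): α-rule — add T ¬p, F (¬q ∧ q).
    T (t → q): β-rule — branch into F t  //  T q.
      branch 1.1 (add F t):
        F (¬q ∧ q): β-rule — branch into F ¬q  //  F q.
          branch 1.1.1 (add F ¬q):
            ○ open, literals {p=false, q=true, t=false}.
          branch 1.1.2 (add F q):
            ○ open, literals {p=false, q=false, t=false}.
      branch 1.2 (add T q):
        F (¬q ∧ q): β-rule — branch into F ¬q  //  F q.
          branch 1.2.1 (add F ¬q):
            ○ open, literals {p=false, q=true}.
          branch 1.2.2 (add F q):
            × closes — contains both q and ¬q.
  branch 2 (add T ((¬p → s) ↔ ¬(¬r ∧ p))):
    T ((¬p → s) ↔ ¬(¬r ∧ p)): β-rule — branch into T (¬p → s), T ¬(¬r ∧ p)  //  F (¬p → s), F ¬(¬r ∧ p).
      branch 2.1 (add T (¬p → s), T ¬(¬r ∧ p)):
        T (¬p → s): β-rule — branch into F ¬p  //  T s.
          branch 2.1.1 (add F ¬p):
            T ¬(¬r ∧ p): β-rule — branch into F ¬r  //  F p.
              branch 2.1.1.1 (add F ¬r):
                ○ open, literals {p=true, r=true}.
              branch 2.1.1.2 (add F p):
                × closes — contains both p and ¬p.
          branch 2.1.2 (add T s):
            T ¬(¬r ∧ p): β-rule — branch into F ¬r  //  F p.
              branch 2.1.2.1 (add F ¬r):
                ○ open, literals {r=true, s=true}.
              branch 2.1.2.2 (add F p):
                ○ open, literals {p=false, s=true}.
      branch 2.2 (add F (¬p → s), F ¬(¬r ∧ p)):
        F (¬p → s): α-rule — add T ¬p, F s.
        F ¬(¬r ∧ p): α-rule — add T ¬r, T p.
        × closes — contains both p and ¬p.
3 branches closed, 6 open.
Each open branch fixes some atoms; the unmentioned ones are free. Counting distinct full assignments: branch {p=false, q=true, t=false} (r, s) contributes 4 new; branch {p=false, q=false, t=false} (r, s) contributes 4 new; branch {p=false, q=true} (r, s, t) contributes 4 new; branch {p=true, r=true} (q, s, t) contributes 8 new; branch {r=true, s=true} (p, q, t) contributes 1 new; branch {p=false, s=true} (q, r, t) contributes 1 new. Total: 22.

22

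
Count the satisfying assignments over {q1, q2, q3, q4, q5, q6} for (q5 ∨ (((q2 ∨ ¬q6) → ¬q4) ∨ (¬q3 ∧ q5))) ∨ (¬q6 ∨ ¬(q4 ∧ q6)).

Initial set: {((q5 ∨ (((q2 ∨ ¬q6) → ¬q4) ∨ (¬q3 ∧ q5))) ∨ (¬q6 ∨ ¬(q4 ∧ q6)))}.
((q5 ∨ (((q2 ∨ ¬q6) → ¬q4) ∨ (¬q3 ∧ q5))) ∨ (¬q6 ∨ ¬(q4 ∧ q6))): β-rule — branch into (q5 ∨ (((q2 ∨ ¬q6) → ¬q4) ∨ (¬q3 ∧ q5)))  //  (¬q6 ∨ ¬(q4 ∧ q6)).
  branch 1 (add (q5 ∨ (((q2 ∨ ¬q6) → ¬q4) ∨ (¬q3 ∧ q5)))):
    (q5 ∨ (((q2 ∨ ¬q6) → ¬q4) ∨ (¬q3 ∧ q5))): β-rule — branch into q5  //  (((q2 ∨ ¬q6) → ¬q4) ∨ (¬q3 ∧ q5)).
      branch 1.1 (add q5):
        ○ open, literals {q5=true}.
      branch 1.2 (add (((q2 ∨ ¬q6) → ¬q4) ∨ (¬q3 ∧ q5))):
        (((q2 ∨ ¬q6) → ¬q4) ∨ (¬q3 ∧ q5)): β-rule — branch into ((q2 ∨ ¬q6) → ¬q4)  //  (¬q3 ∧ q5).
          branch 1.2.1 (add ((q2 ∨ ¬q6) → ¬q4)):
            ((q2 ∨ ¬q6) → ¬q4): β-rule — branch into ¬(q2 ∨ ¬q6)  //  ¬q4.
              branch 1.2.1.1 (add ¬(q2 ∨ ¬q6)):
                ¬(q2 ∨ ¬q6): α-rule — add ¬q2, ¬¬q6.
                ○ open, literals {q2=false, q6=true}.
              branch 1.2.1.2 (add ¬q4):
                ○ open, literals {q4=false}.
          branch 1.2.2 (add (¬q3 ∧ q5)):
            (¬q3 ∧ q5): α-rule — add ¬q3, q5.
            ○ open, literals {q3=false, q5=true}.
  branch 2 (add (¬q6 ∨ ¬(q4 ∧ q6))):
    (¬q6 ∨ ¬(q4 ∧ q6)): β-rule — branch into ¬q6  //  ¬(q4 ∧ q6).
      branch 2.1 (add ¬q6):
        ○ open, literals {q6=false}.
      branch 2.2 (add ¬(q4 ∧ q6)):
        ¬(q4 ∧ q6): β-rule — branch into ¬q4  //  ¬q6.
          branch 2.2.1 (add ¬q4):
            ○ open, literals {q4=false}.
          branch 2.2.2 (add ¬q6):
            ○ open, literals {q6=false}.
0 branches closed, 7 open.
Each open branch fixes some atoms; the unmentioned ones are free. Counting distinct full assignments: branch {q5=true} (q1, q2, q3, q4, q6) contributes 32 new; branch {q2=false, q6=true} (q1, q3, q4, q5) contributes 8 new; branch {q4=false} (q1, q2, q3, q5, q6) contributes 12 new; branch {q3=false, q5=true} (q1, q2, q4, q6) contributes 0 new; branch {q6=false} (q1, q2, q3, q4, q5) contributes 8 new; branch {q4=false} (q1, q2, q3, q5, q6) contributes 0 new; branch {q6=false} (q1, q2, q3, q4, q5) contributes 0 new. Total: 60.

60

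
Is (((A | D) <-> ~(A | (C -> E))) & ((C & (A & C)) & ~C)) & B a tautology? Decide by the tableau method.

Not valid

Assume the negation and expand:
Initial set: {~((((A | D) <-> ~(A | (C -> E))) & ((C & (A & C)) & ~C)) & B)}.
~((((A | D) <-> ~(A | (C -> E))) & ((C & (A & C)) & ~C)) & B): β-rule — branch into ~(((A | D) <-> ~(A | (C -> E))) & ((C & (A & C)) & ~C))  //  ~B.
  branch 1 (add ~(((A | D) <-> ~(A | (C -> E))) & ((C & (A & C)) & ~C))):
    ~(((A | D) <-> ~(A | (C -> E))) & ((C & (A & C)) & ~C)): β-rule — branch into ~((A | D) <-> ~(A | (C -> E)))  //  ~((C & (A & C)) & ~C).
      branch 1.1 (add ~((A | D) <-> ~(A | (C -> E)))):
        ~((A | D) <-> ~(A | (C -> E))): β-rule — branch into (A | D), ~~(A | (C -> E))  //  ~(A | D), ~(A | (C -> E)).
          branch 1.1.1 (add (A | D), ~~(A | (C -> E))):
            (A | D): β-rule — branch into A  //  D.
              branch 1.1.1.1 (add A):
                ~~(A | (C -> E)): β-rule — branch into A  //  (C -> E).
                  branch 1.1.1.1.1 (add A):
                    ○ open, literals {A=true}.
                  branch 1.1.1.1.2 (add (C -> E)):
                    (C -> E): β-rule — branch into ~C  //  E.
                      branch 1.1.1.1.2.1 (add ~C):
                        ○ open, literals {A=true, C=false}.
                      branch 1.1.1.1.2.2 (add E):
                        ○ open, literals {A=true, E=true}.
              branch 1.1.1.2 (add D):
                ~~(A | (C -> E)): β-rule — branch into A  //  (C -> E).
                  branch 1.1.1.2.1 (add A):
                    ○ open, literals {A=true, D=true}.
                  branch 1.1.1.2.2 (add (C -> E)):
                    (C -> E): β-rule — branch into ~C  //  E.
                      branch 1.1.1.2.2.1 (add ~C):
                        ○ open, literals {C=false, D=true}.
                      branch 1.1.1.2.2.2 (add E):
                        ○ open, literals {D=true, E=true}.
          branch 1.1.2 (add ~(A | D), ~(A | (C -> E))):
            ~(A | D): α-rule — add ~A, ~D.
            ~(A | (C -> E)): α-rule — add ~A, ~(C -> E).
            ~(C -> E): α-rule — add C, ~E.
            ○ open, literals {A=false, C=true, D=false, E=false}.
      branch 1.2 (add ~((C & (A & C)) & ~C)):
        ~((C & (A & C)) & ~C): β-rule — branch into ~(C & (A & C))  //  ~~C.
          branch 1.2.1 (add ~(C & (A & C))):
            ~(C & (A & C)): β-rule — branch into ~C  //  ~(A & C).
              branch 1.2.1.1 (add ~C):
                ○ open, literals {C=false}.
              branch 1.2.1.2 (add ~(A & C)):
                ~(A & C): β-rule — branch into ~A  //  ~C.
                  branch 1.2.1.2.1 (add ~A):
                    ○ open, literals {A=false}.
                  branch 1.2.1.2.2 (add ~C):
                    ○ open, literals {C=false}.
          branch 1.2.2 (add ~~C):
            ○ open, literals {C=true}.
  branch 2 (add ~B):
    ○ open, literals {B=false}.
0 branches closed, 12 open.
An open branch gives a countermodel: A=true (unmentioned atoms arbitrary); under it the original formula is false.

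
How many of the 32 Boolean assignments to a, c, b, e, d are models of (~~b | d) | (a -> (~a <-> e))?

Initial set: {((~~b | d) | (a -> (~a <-> e)))}.
((~~b | d) | (a -> (~a <-> e))): β-rule — branch into (~~b | d)  //  (a -> (~a <-> e)).
  branch 1 (add (~~b | d)):
    (~~b | d): β-rule — branch into ~~b  //  d.
      branch 1.1 (add ~~b):
        ~~b: drop double negation, giving b.
        ○ open, literals {b=T}.
      branch 1.2 (add d):
        ○ open, literals {d=T}.
  branch 2 (add (a -> (~a <-> e))):
    (a -> (~a <-> e)): β-rule — branch into ~a  //  (~a <-> e).
      branch 2.1 (add ~a):
        ○ open, literals {a=F}.
      branch 2.2 (add (~a <-> e)):
        (~a <-> e): β-rule — branch into ~a, e  //  ~~a, ~e.
          branch 2.2.1 (add ~a, e):
            ○ open, literals {a=F, e=T}.
          branch 2.2.2 (add ~~a, ~e):
            ○ open, literals {a=T, e=F}.
0 branches closed, 5 open.
Each open branch fixes some atoms; the unmentioned ones are free. Counting distinct full assignments: branch {b=T} (a, c, e, d) contributes 16 new; branch {d=T} (a, c, b, e) contributes 8 new; branch {a=F} (c, b, e, d) contributes 4 new; branch {a=F, e=T} (c, b, d) contributes 0 new; branch {a=T, e=F} (c, b, d) contributes 2 new. Total: 30.

30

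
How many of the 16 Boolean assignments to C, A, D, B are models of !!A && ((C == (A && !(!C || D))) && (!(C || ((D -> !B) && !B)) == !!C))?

2

Initial set: {T (!!A && ((C == (A && !(!C || D))) && (!(C || ((D -> !B) && !B)) == !!C)))}.
T (!!A && ((C == (A && !(!C || D))) && (!(C || ((D -> !B) && !B)) == !!C))): α-rule — add T !!A, T ((C == (A && !(!C || D))) && (!(C || ((D -> !B) && !B)) == !!C)).
T !!A: drop double negation, giving T A.
T ((C == (A && !(!C || D))) && (!(C || ((D -> !B) && !B)) == !!C)): α-rule — add T (C == (A && !(!C || D))), T (!(C || ((D -> !B) && !B)) == !!C).
T (C == (A && !(!C || D))): β-rule — branch into T C, T (A && !(!C || D))  //  F C, F (A && !(!C || D)).
  branch 1 (add T C, T (A && !(!C || D))):
    T (A && !(!C || D)): α-rule — add T A, T !(!C || D).
    T !(!C || D): α-rule — add F !C, F D.
    T (!(C || ((D -> !B) && !B)) == !!C): β-rule — branch into T !(C || ((D -> !B) && !B)), T !!C  //  F !(C || ((D -> !B) && !B)), F !!C.
      branch 1.1 (add T !(C || ((D -> !B) && !B)), T !!C):
        T !(C || ((D -> !B) && !B)): α-rule — add F C, F ((D -> !B) && !B).
        × closes — contains both C and !C.
      branch 1.2 (add F !(C || ((D -> !B) && !B)), F !!C):
        F !!C: drop double negation, giving F C.
        × closes — contains both C and !C.
  branch 2 (add F C, F (A && !(!C || D))):
    T (!(C || ((D -> !B) && !B)) == !!C): β-rule — branch into T !(C || ((D -> !B) && !B)), T !!C  //  F !(C || ((D -> !B) && !B)), F !!C.
      branch 2.1 (add T !(C || ((D -> !B) && !B)), T !!C):
        T !(C || ((D -> !B) && !B)): α-rule — add F C, F ((D -> !B) && !B).
        T !!C: drop double negation, giving T C.
        × closes — contains both C and !C.
      branch 2.2 (add F !(C || ((D -> !B) && !B)), F !!C):
        F !!C: drop double negation, giving F C.
        F (A && !(!C || D)): β-rule — branch into F A  //  F !(!C || D).
          branch 2.2.1 (add F A):
            × closes — contains both A and !A.
          branch 2.2.2 (add F !(!C || D)):
            F !(C || ((D -> !B) && !B)): β-rule — branch into T C  //  T ((D -> !B) && !B).
              branch 2.2.2.1 (add T C):
                × closes — contains both C and !C.
              branch 2.2.2.2 (add T ((D -> !B) && !B)):
                T ((D -> !B) && !B): α-rule — add T (D -> !B), T !B.
                F !(!C || D): β-rule — branch into T !C  //  T D.
                  branch 2.2.2.2.1 (add T !C):
                    T (D -> !B): β-rule — branch into F D  //  T !B.
                      branch 2.2.2.2.1.1 (add F D):
                        ○ open, literals {A=true, B=false, C=false, D=false}.
                      branch 2.2.2.2.1.2 (add T !B):
                        ○ open, literals {A=true, B=false, C=false}.
                  branch 2.2.2.2.2 (add T D):
                    T (D -> !B): β-rule — branch into F D  //  T !B.
                      branch 2.2.2.2.2.1 (add F D):
                        × closes — contains both D and !D.
                      branch 2.2.2.2.2.2 (add T !B):
                        ○ open, literals {A=true, B=false, C=false, D=true}.
6 branches closed, 3 open.
Each open branch fixes some atoms; the unmentioned ones are free. Counting distinct full assignments: branch {A=true, B=false, C=false, D=false} (none free) contributes 1 new; branch {A=true, B=false, C=false} (D) contributes 1 new; branch {A=true, B=false, C=false, D=true} (none free) contributes 0 new. Total: 2.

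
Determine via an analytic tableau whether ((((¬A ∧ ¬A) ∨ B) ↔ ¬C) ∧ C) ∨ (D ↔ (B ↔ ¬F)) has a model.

Satisfiable

Initial set: {(((((¬A ∧ ¬A) ∨ B) ↔ ¬C) ∧ C) ∨ (D ↔ (B ↔ ¬F)))}.
(((((¬A ∧ ¬A) ∨ B) ↔ ¬C) ∧ C) ∨ (D ↔ (B ↔ ¬F))): β-rule — branch into ((((¬A ∧ ¬A) ∨ B) ↔ ¬C) ∧ C)  //  (D ↔ (B ↔ ¬F)).
  branch 1 (add ((((¬A ∧ ¬A) ∨ B) ↔ ¬C) ∧ C)):
    ((((¬A ∧ ¬A) ∨ B) ↔ ¬C) ∧ C): α-rule — add (((¬A ∧ ¬A) ∨ B) ↔ ¬C), C.
    (((¬A ∧ ¬A) ∨ B) ↔ ¬C): β-rule — branch into ((¬A ∧ ¬A) ∨ B), ¬C  //  ¬((¬A ∧ ¬A) ∨ B), ¬¬C.
      branch 1.1 (add ((¬A ∧ ¬A) ∨ B), ¬C):
        × closes — contains both C and ¬C.
      branch 1.2 (add ¬((¬A ∧ ¬A) ∨ B), ¬¬C):
        ¬((¬A ∧ ¬A) ∨ B): α-rule — add ¬(¬A ∧ ¬A), ¬B.
        ¬(¬A ∧ ¬A): β-rule — branch into ¬¬A  //  ¬¬A.
          branch 1.2.1 (add ¬¬A):
            ○ open, literals {A=true, B=false, C=true}.
          branch 1.2.2 (add ¬¬A):
            ○ open, literals {A=true, B=false, C=true}.
  branch 2 (add (D ↔ (B ↔ ¬F))):
    (D ↔ (B ↔ ¬F)): β-rule — branch into D, (B ↔ ¬F)  //  ¬D, ¬(B ↔ ¬F).
      branch 2.1 (add D, (B ↔ ¬F)):
        (B ↔ ¬F): β-rule — branch into B, ¬F  //  ¬B, ¬¬F.
          branch 2.1.1 (add B, ¬F):
            ○ open, literals {B=true, D=true, F=false}.
          branch 2.1.2 (add ¬B, ¬¬F):
            ○ open, literals {B=false, D=true, F=true}.
      branch 2.2 (add ¬D, ¬(B ↔ ¬F)):
        ¬(B ↔ ¬F): β-rule — branch into B, ¬¬F  //  ¬B, ¬F.
          branch 2.2.1 (add B, ¬¬F):
            ○ open, literals {B=true, D=false, F=true}.
          branch 2.2.2 (add ¬B, ¬F):
            ○ open, literals {B=false, D=false, F=false}.
1 branch closed, 6 open.
An open branch gives a satisfying assignment: A=true, B=false, C=true.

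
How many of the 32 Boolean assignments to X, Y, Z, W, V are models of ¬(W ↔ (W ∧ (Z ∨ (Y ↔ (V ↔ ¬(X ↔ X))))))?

4

Initial set: {T ¬(W ↔ (W ∧ (Z ∨ (Y ↔ (V ↔ ¬(X ↔ X))))))}.
T ¬(W ↔ (W ∧ (Z ∨ (Y ↔ (V ↔ ¬(X ↔ X)))))): β-rule — branch into T W, F (W ∧ (Z ∨ (Y ↔ (V ↔ ¬(X ↔ X)))))  //  F W, T (W ∧ (Z ∨ (Y ↔ (V ↔ ¬(X ↔ X))))).
  branch 1 (add T W, F (W ∧ (Z ∨ (Y ↔ (V ↔ ¬(X ↔ X)))))):
    F (W ∧ (Z ∨ (Y ↔ (V ↔ ¬(X ↔ X))))): β-rule — branch into F W  //  F (Z ∨ (Y ↔ (V ↔ ¬(X ↔ X)))).
      branch 1.1 (add F W):
        × closes — contains both W and ¬W.
      branch 1.2 (add F (Z ∨ (Y ↔ (V ↔ ¬(X ↔ X))))):
        F (Z ∨ (Y ↔ (V ↔ ¬(X ↔ X)))): α-rule — add F Z, F (Y ↔ (V ↔ ¬(X ↔ X))).
        F (Y ↔ (V ↔ ¬(X ↔ X))): β-rule — branch into T Y, F (V ↔ ¬(X ↔ X))  //  F Y, T (V ↔ ¬(X ↔ X)).
          branch 1.2.1 (add T Y, F (V ↔ ¬(X ↔ X))):
            F (V ↔ ¬(X ↔ X)): β-rule — branch into T V, F ¬(X ↔ X)  //  F V, T ¬(X ↔ X).
              branch 1.2.1.1 (add T V, F ¬(X ↔ X)):
                F ¬(X ↔ X): β-rule — branch into T X, T X  //  F X, F X.
                  branch 1.2.1.1.1 (add T X, T X):
                    ○ open, literals {V=true, W=true, X=true, Y=true, Z=false}.
                  branch 1.2.1.1.2 (add F X, F X):
                    ○ open, literals {V=true, W=true, X=false, Y=true, Z=false}.
              branch 1.2.1.2 (add F V, T ¬(X ↔ X)):
                T ¬(X ↔ X): β-rule — branch into T X, F X  //  F X, T X.
                  branch 1.2.1.2.1 (add T X, F X):
                    × closes — contains both X and ¬X.
                  branch 1.2.1.2.2 (add F X, T X):
                    × closes — contains both X and ¬X.
          branch 1.2.2 (add F Y, T (V ↔ ¬(X ↔ X))):
            T (V ↔ ¬(X ↔ X)): β-rule — branch into T V, T ¬(X ↔ X)  //  F V, F ¬(X ↔ X).
              branch 1.2.2.1 (add T V, T ¬(X ↔ X)):
                T ¬(X ↔ X): β-rule — branch into T X, F X  //  F X, T X.
                  branch 1.2.2.1.1 (add T X, F X):
                    × closes — contains both X and ¬X.
                  branch 1.2.2.1.2 (add F X, T X):
                    × closes — contains both X and ¬X.
              branch 1.2.2.2 (add F V, F ¬(X ↔ X)):
                F ¬(X ↔ X): β-rule — branch into T X, T X  //  F X, F X.
                  branch 1.2.2.2.1 (add T X, T X):
                    ○ open, literals {V=false, W=true, X=true, Y=false, Z=false}.
                  branch 1.2.2.2.2 (add F X, F X):
                    ○ open, literals {V=false, W=true, X=false, Y=false, Z=false}.
  branch 2 (add F W, T (W ∧ (Z ∨ (Y ↔ (V ↔ ¬(X ↔ X)))))):
    T (W ∧ (Z ∨ (Y ↔ (V ↔ ¬(X ↔ X))))): α-rule — add T W, T (Z ∨ (Y ↔ (V ↔ ¬(X ↔ X)))).
    × closes — contains both W and ¬W.
6 branches closed, 4 open.
Each open branch fixes some atoms; the unmentioned ones are free. Counting distinct full assignments: branch {V=true, W=true, X=true, Y=true, Z=false} (none free) contributes 1 new; branch {V=true, W=true, X=false, Y=true, Z=false} (none free) contributes 1 new; branch {V=false, W=true, X=true, Y=false, Z=false} (none free) contributes 1 new; branch {V=false, W=true, X=false, Y=false, Z=false} (none free) contributes 1 new. Total: 4.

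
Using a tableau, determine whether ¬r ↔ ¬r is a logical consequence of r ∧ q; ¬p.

Yes

Initial set: {(r ∧ q); ¬p; ¬(¬r ↔ ¬r)}.
(r ∧ q): α-rule — add r, q.
¬(¬r ↔ ¬r): β-rule — branch into ¬r, ¬¬r  //  ¬¬r, ¬r.
  branch 1 (add ¬r, ¬¬r):
    × closes — contains both r and ¬r.
  branch 2 (add ¬¬r, ¬r):
    × closes — contains both r and ¬r.
All 2 branches close.
Every branch closed, so the premises entail the conclusion.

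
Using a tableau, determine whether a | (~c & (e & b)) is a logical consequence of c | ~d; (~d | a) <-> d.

Yes

Initial set: {T (c | ~d); T ((~d | a) <-> d); F (a | (~c & (e & b)))}.
F (a | (~c & (e & b))): α-rule — add F a, F (~c & (e & b)).
T (c | ~d): β-rule — branch into T c  //  T ~d.
  branch 1 (add T c):
    T ((~d | a) <-> d): β-rule — branch into T (~d | a), T d  //  F (~d | a), F d.
      branch 1.1 (add T (~d | a), T d):
        F (~c & (e & b)): β-rule — branch into F ~c  //  F (e & b).
          branch 1.1.1 (add F ~c):
            T (~d | a): β-rule — branch into T ~d  //  T a.
              branch 1.1.1.1 (add T ~d):
                × closes — contains both d and ~d.
              branch 1.1.1.2 (add T a):
                × closes — contains both a and ~a.
          branch 1.1.2 (add F (e & b)):
            T (~d | a): β-rule — branch into T ~d  //  T a.
              branch 1.1.2.1 (add T ~d):
                × closes — contains both d and ~d.
              branch 1.1.2.2 (add T a):
                × closes — contains both a and ~a.
      branch 1.2 (add F (~d | a), F d):
        F (~d | a): α-rule — add F ~d, F a.
        × closes — contains both d and ~d.
  branch 2 (add T ~d):
    T ((~d | a) <-> d): β-rule — branch into T (~d | a), T d  //  F (~d | a), F d.
      branch 2.1 (add T (~d | a), T d):
        × closes — contains both d and ~d.
      branch 2.2 (add F (~d | a), F d):
        F (~d | a): α-rule — add F ~d, F a.
        × closes — contains both d and ~d.
All 7 branches close.
Every branch closed, so the premises entail the conclusion.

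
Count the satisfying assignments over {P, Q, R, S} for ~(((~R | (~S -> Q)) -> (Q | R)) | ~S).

2

Initial set: {~(((~R | (~S -> Q)) -> (Q | R)) | ~S)}.
~(((~R | (~S -> Q)) -> (Q | R)) | ~S): α-rule — add ~((~R | (~S -> Q)) -> (Q | R)), ~~S.
~((~R | (~S -> Q)) -> (Q | R)): α-rule — add (~R | (~S -> Q)), ~(Q | R).
~(Q | R): α-rule — add ~Q, ~R.
(~R | (~S -> Q)): β-rule — branch into ~R  //  (~S -> Q).
  branch 1 (add ~R):
    ○ open, literals {Q=0, R=0, S=1}.
  branch 2 (add (~S -> Q)):
    (~S -> Q): β-rule — branch into ~~S  //  Q.
      branch 2.1 (add ~~S):
        ○ open, literals {Q=0, R=0, S=1}.
      branch 2.2 (add Q):
        × closes — contains both Q and ~Q.
1 branch closed, 2 open.
Each open branch fixes some atoms; the unmentioned ones are free. Counting distinct full assignments: branch {Q=0, R=0, S=1} (P) contributes 2 new; branch {Q=0, R=0, S=1} (P) contributes 0 new. Total: 2.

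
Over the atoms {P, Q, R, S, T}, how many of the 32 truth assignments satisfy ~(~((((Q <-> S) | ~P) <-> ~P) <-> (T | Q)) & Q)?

Initial set: {~(~((((Q <-> S) | ~P) <-> ~P) <-> (T | Q)) & Q)}.
~(~((((Q <-> S) | ~P) <-> ~P) <-> (T | Q)) & Q): β-rule — branch into ~~((((Q <-> S) | ~P) <-> ~P) <-> (T | Q))  //  ~Q.
  branch 1 (add ~~((((Q <-> S) | ~P) <-> ~P) <-> (T | Q))):
    ~~((((Q <-> S) | ~P) <-> ~P) <-> (T | Q)): β-rule — branch into (((Q <-> S) | ~P) <-> ~P), (T | Q)  //  ~(((Q <-> S) | ~P) <-> ~P), ~(T | Q).
      branch 1.1 (add (((Q <-> S) | ~P) <-> ~P), (T | Q)):
        (((Q <-> S) | ~P) <-> ~P): β-rule — branch into ((Q <-> S) | ~P), ~P  //  ~((Q <-> S) | ~P), ~~P.
          branch 1.1.1 (add ((Q <-> S) | ~P), ~P):
            (T | Q): β-rule — branch into T  //  Q.
              branch 1.1.1.1 (add T):
                ((Q <-> S) | ~P): β-rule — branch into (Q <-> S)  //  ~P.
                  branch 1.1.1.1.1 (add (Q <-> S)):
                    (Q <-> S): β-rule — branch into Q, S  //  ~Q, ~S.
                      branch 1.1.1.1.1.1 (add Q, S):
                        ○ open, literals {P=F, Q=T, S=T, T=T}.
                      branch 1.1.1.1.1.2 (add ~Q, ~S):
                        ○ open, literals {P=F, Q=F, S=F, T=T}.
                  branch 1.1.1.1.2 (add ~P):
                    ○ open, literals {P=F, T=T}.
              branch 1.1.1.2 (add Q):
                ((Q <-> S) | ~P): β-rule — branch into (Q <-> S)  //  ~P.
                  branch 1.1.1.2.1 (add (Q <-> S)):
                    (Q <-> S): β-rule — branch into Q, S  //  ~Q, ~S.
                      branch 1.1.1.2.1.1 (add Q, S):
                        ○ open, literals {P=F, Q=T, S=T}.
                      branch 1.1.1.2.1.2 (add ~Q, ~S):
                        × closes — contains both Q and ~Q.
                  branch 1.1.1.2.2 (add ~P):
                    ○ open, literals {P=F, Q=T}.
          branch 1.1.2 (add ~((Q <-> S) | ~P), ~~P):
            ~((Q <-> S) | ~P): α-rule — add ~(Q <-> S), ~~P.
            (T | Q): β-rule — branch into T  //  Q.
              branch 1.1.2.1 (add T):
                ~(Q <-> S): β-rule — branch into Q, ~S  //  ~Q, S.
                  branch 1.1.2.1.1 (add Q, ~S):
                    ○ open, literals {P=T, Q=T, S=F, T=T}.
                  branch 1.1.2.1.2 (add ~Q, S):
                    ○ open, literals {P=T, Q=F, S=T, T=T}.
              branch 1.1.2.2 (add Q):
                ~(Q <-> S): β-rule — branch into Q, ~S  //  ~Q, S.
                  branch 1.1.2.2.1 (add Q, ~S):
                    ○ open, literals {P=T, Q=T, S=F}.
                  branch 1.1.2.2.2 (add ~Q, S):
                    × closes — contains both Q and ~Q.
      branch 1.2 (add ~(((Q <-> S) | ~P) <-> ~P), ~(T | Q)):
        ~(T | Q): α-rule — add ~T, ~Q.
        ~(((Q <-> S) | ~P) <-> ~P): β-rule — branch into ((Q <-> S) | ~P), ~~P  //  ~((Q <-> S) | ~P), ~P.
          branch 1.2.1 (add ((Q <-> S) | ~P), ~~P):
            ((Q <-> S) | ~P): β-rule — branch into (Q <-> S)  //  ~P.
              branch 1.2.1.1 (add (Q <-> S)):
                (Q <-> S): β-rule — branch into Q, S  //  ~Q, ~S.
                  branch 1.2.1.1.1 (add Q, S):
                    × closes — contains both Q and ~Q.
                  branch 1.2.1.1.2 (add ~Q, ~S):
                    ○ open, literals {P=T, Q=F, S=F, T=F}.
              branch 1.2.1.2 (add ~P):
                × closes — contains both P and ~P.
          branch 1.2.2 (add ~((Q <-> S) | ~P), ~P):
            ~((Q <-> S) | ~P): α-rule — add ~(Q <-> S), ~~P.
            × closes — contains both P and ~P.
  branch 2 (add ~Q):
    ○ open, literals {Q=F}.
5 branches closed, 10 open.
Each open branch fixes some atoms; the unmentioned ones are free. Counting distinct full assignments: branch {P=F, Q=T, S=T, T=T} (R) contributes 2 new; branch {P=F, Q=F, S=F, T=T} (R) contributes 2 new; branch {P=F, T=T} (Q, R, S) contributes 4 new; branch {P=F, Q=T, S=T} (R, T) contributes 2 new; branch {P=F, Q=T} (R, S, T) contributes 2 new; branch {P=T, Q=T, S=F, T=T} (R) contributes 2 new; branch {P=T, Q=F, S=T, T=T} (R) contributes 2 new; branch {P=T, Q=T, S=F} (R, T) contributes 2 new; branch {P=T, Q=F, S=F, T=F} (R) contributes 2 new; branch {Q=F} (P, R, S, T) contributes 8 new. Total: 28.

28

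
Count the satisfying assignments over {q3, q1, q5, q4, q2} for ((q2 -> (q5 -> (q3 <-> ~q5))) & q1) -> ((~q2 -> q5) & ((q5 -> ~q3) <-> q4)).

Initial set: {(((q2 -> (q5 -> (q3 <-> ~q5))) & q1) -> ((~q2 -> q5) & ((q5 -> ~q3) <-> q4)))}.
(((q2 -> (q5 -> (q3 <-> ~q5))) & q1) -> ((~q2 -> q5) & ((q5 -> ~q3) <-> q4))): β-rule — branch into ~((q2 -> (q5 -> (q3 <-> ~q5))) & q1)  //  ((~q2 -> q5) & ((q5 -> ~q3) <-> q4)).
  branch 1 (add ~((q2 -> (q5 -> (q3 <-> ~q5))) & q1)):
    ~((q2 -> (q5 -> (q3 <-> ~q5))) & q1): β-rule — branch into ~(q2 -> (q5 -> (q3 <-> ~q5)))  //  ~q1.
      branch 1.1 (add ~(q2 -> (q5 -> (q3 <-> ~q5)))):
        ~(q2 -> (q5 -> (q3 <-> ~q5))): α-rule — add q2, ~(q5 -> (q3 <-> ~q5)).
        ~(q5 -> (q3 <-> ~q5)): α-rule — add q5, ~(q3 <-> ~q5).
        ~(q3 <-> ~q5): β-rule — branch into q3, ~~q5  //  ~q3, ~q5.
          branch 1.1.1 (add q3, ~~q5):
            ○ open, literals {q2=true, q3=true, q5=true}.
          branch 1.1.2 (add ~q3, ~q5):
            × closes — contains both q5 and ~q5.
      branch 1.2 (add ~q1):
        ○ open, literals {q1=false}.
  branch 2 (add ((~q2 -> q5) & ((q5 -> ~q3) <-> q4))):
    ((~q2 -> q5) & ((q5 -> ~q3) <-> q4)): α-rule — add (~q2 -> q5), ((q5 -> ~q3) <-> q4).
    (~q2 -> q5): β-rule — branch into ~~q2  //  q5.
      branch 2.1 (add ~~q2):
        ((q5 -> ~q3) <-> q4): β-rule — branch into (q5 -> ~q3), q4  //  ~(q5 -> ~q3), ~q4.
          branch 2.1.1 (add (q5 -> ~q3), q4):
            (q5 -> ~q3): β-rule — branch into ~q5  //  ~q3.
              branch 2.1.1.1 (add ~q5):
                ○ open, literals {q2=true, q4=true, q5=false}.
              branch 2.1.1.2 (add ~q3):
                ○ open, literals {q2=true, q3=false, q4=true}.
          branch 2.1.2 (add ~(q5 -> ~q3), ~q4):
            ~(q5 -> ~q3): α-rule — add q5, ~~q3.
            ○ open, literals {q2=true, q3=true, q4=false, q5=true}.
      branch 2.2 (add q5):
        ((q5 -> ~q3) <-> q4): β-rule — branch into (q5 -> ~q3), q4  //  ~(q5 -> ~q3), ~q4.
          branch 2.2.1 (add (q5 -> ~q3), q4):
            (q5 -> ~q3): β-rule — branch into ~q5  //  ~q3.
              branch 2.2.1.1 (add ~q5):
                × closes — contains both q5 and ~q5.
              branch 2.2.1.2 (add ~q3):
                ○ open, literals {q3=false, q4=true, q5=true}.
          branch 2.2.2 (add ~(q5 -> ~q3), ~q4):
            ~(q5 -> ~q3): α-rule — add q5, ~~q3.
            ○ open, literals {q3=true, q4=false, q5=true}.
2 branches closed, 7 open.
Each open branch fixes some atoms; the unmentioned ones are free. Counting distinct full assignments: branch {q2=true, q3=true, q5=true} (q1, q4) contributes 4 new; branch {q1=false} (q3, q5, q4, q2) contributes 14 new; branch {q2=true, q4=true, q5=false} (q3, q1) contributes 2 new; branch {q2=true, q3=false, q4=true} (q1, q5) contributes 1 new; branch {q2=true, q3=true, q4=false, q5=true} (q1) contributes 0 new; branch {q3=false, q4=true, q5=true} (q1, q2) contributes 1 new; branch {q3=true, q4=false, q5=true} (q1, q2) contributes 1 new. Total: 23.

23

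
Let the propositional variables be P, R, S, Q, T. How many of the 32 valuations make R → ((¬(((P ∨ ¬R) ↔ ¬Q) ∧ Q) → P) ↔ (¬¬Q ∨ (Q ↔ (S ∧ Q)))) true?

Initial set: {(R → ((¬(((P ∨ ¬R) ↔ ¬Q) ∧ Q) → P) ↔ (¬¬Q ∨ (Q ↔ (S ∧ Q)))))}.
(R → ((¬(((P ∨ ¬R) ↔ ¬Q) ∧ Q) → P) ↔ (¬¬Q ∨ (Q ↔ (S ∧ Q))))): β-rule — branch into ¬R  //  ((¬(((P ∨ ¬R) ↔ ¬Q) ∧ Q) → P) ↔ (¬¬Q ∨ (Q ↔ (S ∧ Q)))).
  branch 1 (add ¬R):
    ○ open, literals {R=false}.
  branch 2 (add ((¬(((P ∨ ¬R) ↔ ¬Q) ∧ Q) → P) ↔ (¬¬Q ∨ (Q ↔ (S ∧ Q))))):
    ((¬(((P ∨ ¬R) ↔ ¬Q) ∧ Q) → P) ↔ (¬¬Q ∨ (Q ↔ (S ∧ Q)))): β-rule — branch into (¬(((P ∨ ¬R) ↔ ¬Q) ∧ Q) → P), (¬¬Q ∨ (Q ↔ (S ∧ Q)))  //  ¬(¬(((P ∨ ¬R) ↔ ¬Q) ∧ Q) → P), ¬(¬¬Q ∨ (Q ↔ (S ∧ Q))).
      branch 2.1 (add (¬(((P ∨ ¬R) ↔ ¬Q) ∧ Q) → P), (¬¬Q ∨ (Q ↔ (S ∧ Q)))):
        (¬(((P ∨ ¬R) ↔ ¬Q) ∧ Q) → P): β-rule — branch into ¬¬(((P ∨ ¬R) ↔ ¬Q) ∧ Q)  //  P.
          branch 2.1.1 (add ¬¬(((P ∨ ¬R) ↔ ¬Q) ∧ Q)):
            ¬¬(((P ∨ ¬R) ↔ ¬Q) ∧ Q): α-rule — add ((P ∨ ¬R) ↔ ¬Q), Q.
            (¬¬Q ∨ (Q ↔ (S ∧ Q))): β-rule — branch into ¬¬Q  //  (Q ↔ (S ∧ Q)).
              branch 2.1.1.1 (add ¬¬Q):
                ¬¬Q: drop double negation, giving Q.
                ((P ∨ ¬R) ↔ ¬Q): β-rule — branch into (P ∨ ¬R), ¬Q  //  ¬(P ∨ ¬R), ¬¬Q.
                  branch 2.1.1.1.1 (add (P ∨ ¬R), ¬Q):
                    × closes — contains both Q and ¬Q.
                  branch 2.1.1.1.2 (add ¬(P ∨ ¬R), ¬¬Q):
                    ¬(P ∨ ¬R): α-rule — add ¬P, ¬¬R.
                    ○ open, literals {P=false, Q=true, R=true}.
              branch 2.1.1.2 (add (Q ↔ (S ∧ Q))):
                ((P ∨ ¬R) ↔ ¬Q): β-rule — branch into (P ∨ ¬R), ¬Q  //  ¬(P ∨ ¬R), ¬¬Q.
                  branch 2.1.1.2.1 (add (P ∨ ¬R), ¬Q):
                    × closes — contains both Q and ¬Q.
                  branch 2.1.1.2.2 (add ¬(P ∨ ¬R), ¬¬Q):
                    ¬(P ∨ ¬R): α-rule — add ¬P, ¬¬R.
                    (Q ↔ (S ∧ Q)): β-rule — branch into Q, (S ∧ Q)  //  ¬Q, ¬(S ∧ Q).
                      branch 2.1.1.2.2.1 (add Q, (S ∧ Q)):
                        (S ∧ Q): α-rule — add S, Q.
                        ○ open, literals {P=false, Q=true, R=true, S=true}.
                      branch 2.1.1.2.2.2 (add ¬Q, ¬(S ∧ Q)):
                        × closes — contains both Q and ¬Q.
          branch 2.1.2 (add P):
            (¬¬Q ∨ (Q ↔ (S ∧ Q))): β-rule — branch into ¬¬Q  //  (Q ↔ (S ∧ Q)).
              branch 2.1.2.1 (add ¬¬Q):
                ¬¬Q: drop double negation, giving Q.
                ○ open, literals {P=true, Q=true}.
              branch 2.1.2.2 (add (Q ↔ (S ∧ Q))):
                (Q ↔ (S ∧ Q)): β-rule — branch into Q, (S ∧ Q)  //  ¬Q, ¬(S ∧ Q).
                  branch 2.1.2.2.1 (add Q, (S ∧ Q)):
                    (S ∧ Q): α-rule — add S, Q.
                    ○ open, literals {P=true, Q=true, S=true}.
                  branch 2.1.2.2.2 (add ¬Q, ¬(S ∧ Q)):
                    ¬(S ∧ Q): β-rule — branch into ¬S  //  ¬Q.
                      branch 2.1.2.2.2.1 (add ¬S):
                        ○ open, literals {P=true, Q=false, S=false}.
                      branch 2.1.2.2.2.2 (add ¬Q):
                        ○ open, literals {P=true, Q=false}.
      branch 2.2 (add ¬(¬(((P ∨ ¬R) ↔ ¬Q) ∧ Q) → P), ¬(¬¬Q ∨ (Q ↔ (S ∧ Q)))):
        ¬(¬(((P ∨ ¬R) ↔ ¬Q) ∧ Q) → P): α-rule — add ¬(((P ∨ ¬R) ↔ ¬Q) ∧ Q), ¬P.
        ¬(¬¬Q ∨ (Q ↔ (S ∧ Q))): α-rule — add ¬¬¬Q, ¬(Q ↔ (S ∧ Q)).
        ¬¬¬Q: drop double negation, giving ¬Q.
        ¬(((P ∨ ¬R) ↔ ¬Q) ∧ Q): β-rule — branch into ¬((P ∨ ¬R) ↔ ¬Q)  //  ¬Q.
          branch 2.2.1 (add ¬((P ∨ ¬R) ↔ ¬Q)):
            ¬(Q ↔ (S ∧ Q)): β-rule — branch into Q, ¬(S ∧ Q)  //  ¬Q, (S ∧ Q).
              branch 2.2.1.1 (add Q, ¬(S ∧ Q)):
                × closes — contains both Q and ¬Q.
              branch 2.2.1.2 (add ¬Q, (S ∧ Q)):
                (S ∧ Q): α-rule — add S, Q.
                × closes — contains both Q and ¬Q.
          branch 2.2.2 (add ¬Q):
            ¬(Q ↔ (S ∧ Q)): β-rule — branch into Q, ¬(S ∧ Q)  //  ¬Q, (S ∧ Q).
              branch 2.2.2.1 (add Q, ¬(S ∧ Q)):
                × closes — contains both Q and ¬Q.
              branch 2.2.2.2 (add ¬Q, (S ∧ Q)):
                (S ∧ Q): α-rule — add S, Q.
                × closes — contains both Q and ¬Q.
7 branches closed, 7 open.
Each open branch fixes some atoms; the unmentioned ones are free. Counting distinct full assignments: branch {R=false} (P, S, Q, T) contributes 16 new; branch {P=false, Q=true, R=true} (S, T) contributes 4 new; branch {P=false, Q=true, R=true, S=true} (T) contributes 0 new; branch {P=true, Q=true} (R, S, T) contributes 4 new; branch {P=true, Q=true, S=true} (R, T) contributes 0 new; branch {P=true, Q=false, S=false} (R, T) contributes 2 new; branch {P=true, Q=false} (R, S, T) contributes 2 new. Total: 28.

28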